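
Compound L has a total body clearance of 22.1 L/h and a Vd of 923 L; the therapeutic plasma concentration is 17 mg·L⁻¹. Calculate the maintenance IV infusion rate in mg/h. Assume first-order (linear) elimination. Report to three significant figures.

Infusion rate = CL · Css = 22.10 L/h × 17 mg/L = 375.7 mg/h

376 mg/h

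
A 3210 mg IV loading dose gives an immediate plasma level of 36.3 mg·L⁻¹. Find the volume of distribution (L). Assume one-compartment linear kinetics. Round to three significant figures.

88.4 L

Immediately after an IV bolus, C₀ = Dose / Vd, so Vd = Dose / C₀.
Vd = 3210 / 36.3 = 88.43 L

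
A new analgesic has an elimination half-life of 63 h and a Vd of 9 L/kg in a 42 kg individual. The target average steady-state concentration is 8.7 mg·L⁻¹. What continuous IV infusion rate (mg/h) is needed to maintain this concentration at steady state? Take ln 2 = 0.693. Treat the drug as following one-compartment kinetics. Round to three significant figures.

36.2 mg/h

Vd = 9 L/kg × 42 kg = 378.0 L
k = 0.693/63 = 0.01100 h⁻¹, so CL = k·Vd = 0.01100 × 378.0 = 4.158 L/h
Infusion rate = CL × Css = 4.158 × 8.7 = 36.17 mg/h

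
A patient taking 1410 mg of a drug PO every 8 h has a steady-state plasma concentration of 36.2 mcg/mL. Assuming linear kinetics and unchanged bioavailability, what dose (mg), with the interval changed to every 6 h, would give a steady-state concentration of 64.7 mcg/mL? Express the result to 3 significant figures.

With linear kinetics, Css is proportional to dose rate (D/τ) at fixed clearance.
D₂ = D₁ × (Css,target / Css,current) × (τ₂/τ₁) = 1410 × (64.7/36.2) × (6/8) = 1890 mg

1890 mg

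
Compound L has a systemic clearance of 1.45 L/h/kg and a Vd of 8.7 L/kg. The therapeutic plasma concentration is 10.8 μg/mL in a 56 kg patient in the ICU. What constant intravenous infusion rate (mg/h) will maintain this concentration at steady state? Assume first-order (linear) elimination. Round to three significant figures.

CL = 1.45 L/h/kg × 56 kg = 81.20 L/h
Infusion rate = CL · Css = 81.20 L/h × 10.8 mg/L = 877.0 mg/h

877 mg/h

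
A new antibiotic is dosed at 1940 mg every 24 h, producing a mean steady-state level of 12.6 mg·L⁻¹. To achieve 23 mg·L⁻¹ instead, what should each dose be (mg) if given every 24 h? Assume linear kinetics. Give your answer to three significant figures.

With linear kinetics, Css is proportional to dose rate (D/τ) at fixed clearance.
D₂ = D₁ × (Css,target / Css,current) = 1940 × 23/12.6 = 3541 mg

3540 mg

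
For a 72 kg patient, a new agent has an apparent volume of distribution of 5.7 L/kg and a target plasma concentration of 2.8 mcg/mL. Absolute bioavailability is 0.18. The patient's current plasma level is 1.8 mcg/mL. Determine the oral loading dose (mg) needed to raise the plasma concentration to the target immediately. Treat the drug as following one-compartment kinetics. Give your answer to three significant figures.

Vd = 5.7 L/kg × 72 kg = 410.4 L
Concentration deficit ΔC = 2.8 − 1.8 = 1.000 mg/L
LD = Vd × ΔC / F = 410.4 × 1.000 / 0.18 = 2280 mg

2280 mg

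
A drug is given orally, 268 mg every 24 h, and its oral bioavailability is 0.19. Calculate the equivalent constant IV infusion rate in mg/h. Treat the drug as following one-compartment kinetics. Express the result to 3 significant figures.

Equivalent systemic input: infusion rate = F·D/τ.
Rate = 0.19 × 268 / 24 = 2.122 mg/h

2.12 mg/h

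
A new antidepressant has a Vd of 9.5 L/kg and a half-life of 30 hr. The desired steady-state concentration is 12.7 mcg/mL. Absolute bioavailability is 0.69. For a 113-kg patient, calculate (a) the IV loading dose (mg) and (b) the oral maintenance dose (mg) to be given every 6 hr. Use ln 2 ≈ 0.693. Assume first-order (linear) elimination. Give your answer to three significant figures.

Total Vd = 9.5 × 113 = 1074 L
LD = Vd × C = 1074 × 12.7 = 13640 mg
CL = 0.693 × Vd / t½ = 0.693 × 1074 / 30 = 24.81 L/h
D = CL × Css × τ / F = 24.81 × 12.7 × 6 / 0.69 = 2740 mg

(a) 13600 mg; (b) 2740 mg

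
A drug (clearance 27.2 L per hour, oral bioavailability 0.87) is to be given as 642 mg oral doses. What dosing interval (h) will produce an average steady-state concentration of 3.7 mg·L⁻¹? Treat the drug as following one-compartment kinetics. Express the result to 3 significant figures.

F·D/τ = CL·Css → τ = F·D / (CL·Css).
τ = 0.87 × 642 / (27.2 × 3.7) = 5.550 h

5.55 h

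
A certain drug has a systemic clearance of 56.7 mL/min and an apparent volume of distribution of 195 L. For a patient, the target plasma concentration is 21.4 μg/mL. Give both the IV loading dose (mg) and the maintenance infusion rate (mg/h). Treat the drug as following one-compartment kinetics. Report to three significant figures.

(a) 4170 mg; (b) 72.8 mg/h

LD = Vd · C_target = 195.0 × 21.4 = 4173 mg
CL = 56.7 mL/min × 60/1000 = 3.402 L/h
Infusion rate = 3.402 L/h × 21.4 mg/L = 72.80 mg/h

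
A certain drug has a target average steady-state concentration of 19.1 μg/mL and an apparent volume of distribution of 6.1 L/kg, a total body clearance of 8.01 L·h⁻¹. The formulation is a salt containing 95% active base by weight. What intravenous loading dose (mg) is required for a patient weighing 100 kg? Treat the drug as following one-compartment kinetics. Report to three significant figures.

12300 mg

Total Vd = 6.1 × 100 = 610.0 L
LD = Vd × C / S = 610.0 × 19.10 / 0.95 = 12260 mg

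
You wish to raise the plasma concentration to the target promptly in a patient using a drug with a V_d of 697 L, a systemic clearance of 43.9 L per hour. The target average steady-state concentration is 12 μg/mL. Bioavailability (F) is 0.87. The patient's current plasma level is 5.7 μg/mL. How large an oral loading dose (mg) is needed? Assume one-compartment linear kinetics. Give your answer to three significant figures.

5050 mg

Concentration deficit ΔC = 12 − 5.7 = 6.300 mg/L
LD = Vd × ΔC / F = 697.0 × 6.300 / 0.87 = 5047 mg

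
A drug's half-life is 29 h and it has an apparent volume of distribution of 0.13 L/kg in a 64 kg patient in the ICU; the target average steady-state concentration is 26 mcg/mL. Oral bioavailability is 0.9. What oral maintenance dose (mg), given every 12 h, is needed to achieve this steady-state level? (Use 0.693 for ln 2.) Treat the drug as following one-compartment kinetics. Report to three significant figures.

68.9 mg

Vd = 0.13 L/kg × 64 kg = 8.320 L
CL = ln 2 · Vd / t½ = 0.693 × 8.320 / 29 = 0.1988 L/h
D = CL × Css × τ / F = 0.1988 × 26 × 12 / 0.9 = 68.92 mg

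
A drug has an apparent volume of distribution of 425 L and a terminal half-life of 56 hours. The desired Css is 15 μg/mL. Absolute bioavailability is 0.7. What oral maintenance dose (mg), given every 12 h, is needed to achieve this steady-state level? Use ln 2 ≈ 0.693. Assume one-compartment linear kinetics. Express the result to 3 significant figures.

CL = ln 2 · Vd / t½ = 0.693 × 425.0 / 56 = 5.259 L/h
D = CL × Css × τ / F = 5.259 × 15 × 12 / 0.7 = 1352 mg

1350 mg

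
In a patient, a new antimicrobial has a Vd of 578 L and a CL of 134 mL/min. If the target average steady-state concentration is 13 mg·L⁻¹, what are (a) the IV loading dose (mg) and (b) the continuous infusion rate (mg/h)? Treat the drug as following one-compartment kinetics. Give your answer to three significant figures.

(a) 7510 mg; (b) 105 mg/h

Loading: fill Vd to C_target → 578.0 L × 13 mg/L = 7514 mg
CL = 134 mL/min = 134 × 0.06 = 8.040 L/h
Maintenance: replace elimination → rate = CL × Css = 8.040 × 13 = 104.5 mg/h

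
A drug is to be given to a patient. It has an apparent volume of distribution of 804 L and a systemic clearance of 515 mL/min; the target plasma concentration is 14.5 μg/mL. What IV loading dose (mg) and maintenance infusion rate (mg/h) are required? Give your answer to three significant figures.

Loading dose = Vd × C = 804.0 × 14.5 = 11660 mg
CL = 515 mL/min × 60/1000 = 30.90 L/h
Maintenance infusion rate = CL × Css = 30.90 × 14.5 = 448.1 mg/h

(a) 11700 mg; (b) 448 mg/h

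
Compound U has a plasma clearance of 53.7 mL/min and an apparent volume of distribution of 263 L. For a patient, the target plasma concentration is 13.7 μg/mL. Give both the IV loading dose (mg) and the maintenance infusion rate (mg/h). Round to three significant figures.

LD = Vd · C_target = 263.0 × 13.7 = 3603 mg
CL = 53.7 mL/min × 60/1000 = 3.222 L/h
Infusion rate = 3.222 L/h × 13.7 mg/L = 44.14 mg/h

(a) 3600 mg; (b) 44.1 mg/h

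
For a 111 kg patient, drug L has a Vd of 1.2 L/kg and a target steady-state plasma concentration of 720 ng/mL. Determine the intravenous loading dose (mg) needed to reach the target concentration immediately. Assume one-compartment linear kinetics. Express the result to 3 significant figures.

Vd(total) = 111 kg × 1.2 L/kg = 133.2 L
C = 720 ng/mL = 0.7200 mg/L
The loading dose fills Vd to the target concentration.
LD = Vd × C = 133.2 × 0.7200 = 95.90 mg

95.9 mg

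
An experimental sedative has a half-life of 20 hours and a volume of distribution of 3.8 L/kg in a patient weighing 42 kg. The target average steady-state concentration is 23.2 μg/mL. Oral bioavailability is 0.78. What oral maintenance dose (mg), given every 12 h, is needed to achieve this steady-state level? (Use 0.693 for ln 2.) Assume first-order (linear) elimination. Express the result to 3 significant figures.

1970 mg

Vd(total) = 42 kg × 3.8 L/kg = 159.6 L
k = 0.693/20 = 0.03465 h⁻¹, so CL = k·Vd = 0.03465 × 159.6 = 5.530 L/h
D = CL × Css × τ / F = 5.530 × 23.2 × 12 / 0.78 = 1974 mg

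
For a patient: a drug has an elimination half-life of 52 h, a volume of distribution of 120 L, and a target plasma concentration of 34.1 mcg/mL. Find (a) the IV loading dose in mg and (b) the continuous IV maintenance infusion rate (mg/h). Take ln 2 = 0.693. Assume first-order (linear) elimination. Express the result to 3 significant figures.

LD = Vd × C = 120.0 × 34.1 = 4092 mg
CL = 0.693 × Vd / t½ = 0.693 × 120.0 / 52 = 1.599 L/h
Infusion rate = CL × Css = 1.599 × 34.1 = 54.53 mg/h

(a) 4090 mg; (b) 54.5 mg/h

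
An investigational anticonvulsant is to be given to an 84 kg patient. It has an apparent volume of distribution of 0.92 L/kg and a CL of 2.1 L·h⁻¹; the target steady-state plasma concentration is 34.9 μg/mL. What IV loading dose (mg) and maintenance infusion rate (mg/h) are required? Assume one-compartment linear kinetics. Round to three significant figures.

Vd = 0.92 L/kg × 84 kg = 77.28 L
Loading dose = Vd × C = 77.28 × 34.9 = 2697 mg
Maintenance infusion rate = CL × Css = 2.100 × 34.9 = 73.29 mg/h

(a) 2700 mg; (b) 73.3 mg/h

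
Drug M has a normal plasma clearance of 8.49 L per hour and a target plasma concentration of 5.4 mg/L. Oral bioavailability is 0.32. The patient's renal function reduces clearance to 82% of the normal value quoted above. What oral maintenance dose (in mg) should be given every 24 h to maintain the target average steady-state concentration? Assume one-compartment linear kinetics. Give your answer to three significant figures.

2820 mg

Patient clearance = 0.82 × 8.490 = 6.962 L/h
D = CL × Css × τ / F = 6.962 × 5.4 × 24 / 0.32 = 2820 mg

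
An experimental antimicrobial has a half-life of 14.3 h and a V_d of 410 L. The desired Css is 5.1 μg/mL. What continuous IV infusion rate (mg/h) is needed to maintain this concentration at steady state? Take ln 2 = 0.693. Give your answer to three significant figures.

k = 0.693/14.3 = 0.04846 h⁻¹, so CL = k·Vd = 0.04846 × 410.0 = 19.87 L/h
Infusion rate = CL × Css = 19.87 × 5.1 = 101.3 mg/h

101 mg/h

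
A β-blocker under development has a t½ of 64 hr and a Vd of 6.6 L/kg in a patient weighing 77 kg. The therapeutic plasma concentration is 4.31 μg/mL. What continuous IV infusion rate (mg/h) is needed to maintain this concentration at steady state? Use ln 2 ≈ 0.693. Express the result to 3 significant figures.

23.7 mg/h

Vd = 6.6 L/kg × 77 kg = 508.2 L
CL = ln 2 · Vd / t½ = 0.693 × 508.2 / 64 = 5.503 L/h
Infusion rate = CL × Css = 5.503 × 4.31 = 23.72 mg/h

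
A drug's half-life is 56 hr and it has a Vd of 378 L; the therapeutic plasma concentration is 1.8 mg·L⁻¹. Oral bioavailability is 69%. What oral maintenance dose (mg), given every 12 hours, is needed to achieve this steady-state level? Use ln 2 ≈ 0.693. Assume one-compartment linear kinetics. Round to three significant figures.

146 mg

CL = 0.693 × Vd / t½ = 0.693 × 378.0 / 56 = 4.678 L/h
D = CL × Css × τ / F = 4.678 × 1.8 × 12 / 0.69 = 146.4 mg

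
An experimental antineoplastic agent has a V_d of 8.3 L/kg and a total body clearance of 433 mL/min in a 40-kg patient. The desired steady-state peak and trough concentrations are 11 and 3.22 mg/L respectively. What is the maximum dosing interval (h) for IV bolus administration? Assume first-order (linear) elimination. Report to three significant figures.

Vd(total) = 40 kg × 8.3 L/kg = 332.0 L
CL = 433 mL/min × 60/1000 = 25.98 L/h
k = CL / Vd = 25.98 / 332.0 = 0.07825 h⁻¹
Between IV bolus doses, concentration decays as C = C₀·e^(−kτ), so C_peak/C_trough = e^(kτ).
τ_max = ln(C_peak/C_trough) / k = ln(11/3.22) / 0.07825 = 1.229 / 0.07825 = 15.71 h

15.7 h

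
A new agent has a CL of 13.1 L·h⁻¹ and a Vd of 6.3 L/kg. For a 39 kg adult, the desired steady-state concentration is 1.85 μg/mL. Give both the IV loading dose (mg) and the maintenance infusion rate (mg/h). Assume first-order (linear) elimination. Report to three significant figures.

(a) 455 mg; (b) 24.2 mg/h

Total Vd = 6.3 × 39 = 245.7 L
Loading dose = Vd × C = 245.7 × 1.85 = 454.5 mg
Infusion rate = 13.10 L/h × 1.85 mg/L = 24.24 mg/h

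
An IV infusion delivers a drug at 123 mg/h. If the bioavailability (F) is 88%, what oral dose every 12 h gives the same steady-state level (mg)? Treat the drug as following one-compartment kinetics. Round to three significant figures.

1680 mg

To maintain the same Css, the systemic dosing rate must be unchanged: F·D/τ = infusion rate.
D = rate × τ / F = 123 × 12 / 0.88 = 1677 mg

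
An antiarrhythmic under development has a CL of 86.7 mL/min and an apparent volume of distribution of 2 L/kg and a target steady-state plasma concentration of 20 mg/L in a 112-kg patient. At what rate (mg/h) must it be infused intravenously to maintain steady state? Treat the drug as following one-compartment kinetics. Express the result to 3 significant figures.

CL = 86.7 mL/min = 86.7 × 0.06 = 5.202 L/h
Infusion rate = CL · Css = 5.202 L/h × 20 mg/L = 104.0 mg/h

104 mg/h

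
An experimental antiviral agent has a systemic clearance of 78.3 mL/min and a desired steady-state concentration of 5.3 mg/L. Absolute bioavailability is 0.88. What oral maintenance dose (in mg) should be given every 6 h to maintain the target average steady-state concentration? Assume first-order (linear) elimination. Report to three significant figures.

170 mg

CL = 78.3 mL/min × 60/1000 = 4.698 L/h
D = CL × Css × τ / F = 4.698 × 5.3 × 6 / 0.88 = 169.8 mg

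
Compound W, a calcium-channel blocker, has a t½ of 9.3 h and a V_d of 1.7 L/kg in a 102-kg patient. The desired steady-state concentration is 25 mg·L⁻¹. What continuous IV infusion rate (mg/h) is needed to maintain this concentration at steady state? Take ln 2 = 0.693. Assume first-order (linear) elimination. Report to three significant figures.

323 mg/h

Vd(total) = 102 kg × 1.7 L/kg = 173.4 L
CL = 0.693 × Vd / t½ = 0.693 × 173.4 / 9.3 = 12.92 L/h
Infusion rate = CL × Css = 12.92 × 25 = 323.0 mg/h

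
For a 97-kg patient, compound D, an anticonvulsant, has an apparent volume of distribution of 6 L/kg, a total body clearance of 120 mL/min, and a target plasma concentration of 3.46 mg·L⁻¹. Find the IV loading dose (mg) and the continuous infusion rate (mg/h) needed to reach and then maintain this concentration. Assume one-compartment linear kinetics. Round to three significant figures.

Total Vd = 6 × 97 = 582.0 L
Loading: fill Vd to C_target → 582.0 L × 3.46 mg/L = 2014 mg
Convert clearance: 120 mL/min × 60 min/h ÷ 1000 mL/L = 7.200 L/h
Maintenance: replace elimination → rate = CL × Css = 7.200 × 3.46 = 24.91 mg/h

(a) 2010 mg; (b) 24.9 mg/h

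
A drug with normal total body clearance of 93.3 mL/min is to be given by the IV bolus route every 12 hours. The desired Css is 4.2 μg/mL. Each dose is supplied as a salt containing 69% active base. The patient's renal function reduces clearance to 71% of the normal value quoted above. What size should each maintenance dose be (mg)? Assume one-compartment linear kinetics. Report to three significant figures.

290 mg

Convert clearance: 93.3 mL/min × 60 min/h ÷ 1000 mL/L = 5.598 L/h
Patient clearance = 0.71 × 5.598 = 3.975 L/h
D = CL × Css × τ / S = 3.975 × 4.2 × 12 / 0.69 = 290.3 mg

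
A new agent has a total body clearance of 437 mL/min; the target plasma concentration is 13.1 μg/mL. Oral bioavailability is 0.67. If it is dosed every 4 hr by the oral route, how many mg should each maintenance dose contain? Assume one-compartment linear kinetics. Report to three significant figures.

2050 mg

CL = 437 mL/min = 437 × 0.06 = 26.22 L/h
D = CL × Css × τ / F = 26.22 × 13.1 × 4 / 0.67 = 2051 mg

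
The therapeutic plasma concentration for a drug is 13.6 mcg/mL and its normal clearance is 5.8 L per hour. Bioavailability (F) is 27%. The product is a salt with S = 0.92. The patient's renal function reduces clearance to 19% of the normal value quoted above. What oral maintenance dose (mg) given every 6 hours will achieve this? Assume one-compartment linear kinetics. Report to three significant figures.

Patient clearance = 0.19 × 5.800 = 1.102 L/h
D = CL × Css × τ / F / S = 1.102 × 13.6 × 6 / 0.27 / 0.92 = 362.0 mg

362 mg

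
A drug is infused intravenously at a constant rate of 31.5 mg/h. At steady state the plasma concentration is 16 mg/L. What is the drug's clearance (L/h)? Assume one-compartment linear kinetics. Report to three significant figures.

1.97 L/h

At steady state, infusion rate = CL × Css, so CL = rate / Css.
CL = 31.5 / 16 = 1.969 L/h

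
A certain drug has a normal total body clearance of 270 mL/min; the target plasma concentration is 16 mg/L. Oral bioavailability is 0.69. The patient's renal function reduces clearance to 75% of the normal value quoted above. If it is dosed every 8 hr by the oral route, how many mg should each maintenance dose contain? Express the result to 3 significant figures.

2250 mg

CL = 270 mL/min = 270 × 0.06 = 16.20 L/h
Patient clearance = 0.75 × 16.20 = 12.15 L/h
D = CL × Css × τ / F = 12.15 × 16 × 8 / 0.69 = 2254 mg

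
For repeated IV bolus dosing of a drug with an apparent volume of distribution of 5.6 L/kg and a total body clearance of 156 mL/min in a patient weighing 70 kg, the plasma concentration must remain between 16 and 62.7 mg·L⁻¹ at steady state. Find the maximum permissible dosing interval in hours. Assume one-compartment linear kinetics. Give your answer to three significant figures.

Vd(total) = 70 kg × 5.6 L/kg = 392.0 L
CL = 156 mL/min = 156 × 0.06 = 9.360 L/h
k = CL / Vd = 9.360 / 392.0 = 0.02388 h⁻¹
Between IV bolus doses, concentration decays as C = C₀·e^(−kτ), so C_peak/C_trough = e^(kτ).
τ_max = ln(C_peak/C_trough) / k = ln(62.7/16) / 0.02388 = 1.366 / 0.02388 = 57.20 h

57.2 h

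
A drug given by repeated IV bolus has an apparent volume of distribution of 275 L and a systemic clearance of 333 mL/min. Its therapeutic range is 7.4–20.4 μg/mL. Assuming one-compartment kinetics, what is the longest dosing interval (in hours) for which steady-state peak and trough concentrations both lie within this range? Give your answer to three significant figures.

14.0 h

Convert clearance: 333 mL/min × 60 min/h ÷ 1000 mL/L = 19.98 L/h
k = CL / Vd = 19.98 / 275.0 = 0.07265 h⁻¹
Between IV bolus doses, concentration decays as C = C₀·e^(−kτ), so C_peak/C_trough = e^(kτ).
τ_max = ln(C_peak/C_trough) / k = ln(20.4/7.4) / 0.07265 = 1.014 / 0.07265 = 13.96 h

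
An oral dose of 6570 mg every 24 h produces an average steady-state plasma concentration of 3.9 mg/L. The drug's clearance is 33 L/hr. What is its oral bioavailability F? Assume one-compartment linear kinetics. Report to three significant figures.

F·D/τ = CL·Css at steady state → F = CL·Css·τ / D.
F = 33 × 3.9 × 24 / 6570 = 0.470

0.470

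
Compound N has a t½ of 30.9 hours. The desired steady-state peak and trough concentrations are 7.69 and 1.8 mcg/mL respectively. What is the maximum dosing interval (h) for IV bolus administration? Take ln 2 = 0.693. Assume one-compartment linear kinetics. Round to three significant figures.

64.7 h

k = 0.693 / t½ = 0.693 / 30.9 = 0.02243 h⁻¹
Between IV bolus doses, concentration decays as C = C₀·e^(−kτ), so C_peak/C_trough = e^(kτ).
τ_max = ln(C_peak/C_trough) / k = ln(7.69/1.8) / 0.02243 = 1.452 / 0.02243 = 64.73 h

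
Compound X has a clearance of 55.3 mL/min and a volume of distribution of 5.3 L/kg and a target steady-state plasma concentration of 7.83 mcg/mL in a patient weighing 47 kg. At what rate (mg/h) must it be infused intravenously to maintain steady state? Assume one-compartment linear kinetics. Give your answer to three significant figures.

26.0 mg/h

CL = 55.3 mL/min = 55.3 × 0.06 = 3.318 L/h
Vd does not affect the maintenance rate; only clearance governs steady-state input.
Infusion rate = CL · Css = 3.318 L/h × 7.83 mg/L = 25.98 mg/h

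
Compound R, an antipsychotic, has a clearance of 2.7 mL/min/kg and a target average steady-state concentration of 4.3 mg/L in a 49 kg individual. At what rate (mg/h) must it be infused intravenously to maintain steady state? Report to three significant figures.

CL = 2.7 mL/min/kg × 49 kg = 132.3 mL/min = 132.3 × 60/1000 = 7.938 L/h
At steady state, infusion rate equals elimination rate: rate in = CL × Css.
Infusion rate = CL · Css = 7.938 L/h × 4.3 mg/L = 34.13 mg/h

34.1 mg/h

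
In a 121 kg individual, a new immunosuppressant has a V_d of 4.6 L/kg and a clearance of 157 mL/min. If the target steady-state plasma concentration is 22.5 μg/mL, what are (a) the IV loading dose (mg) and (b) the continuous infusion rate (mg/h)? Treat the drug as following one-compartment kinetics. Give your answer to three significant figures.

(a) 12500 mg; (b) 212 mg/h

Total Vd = 4.6 × 121 = 556.6 L
Loading dose = Vd × C = 556.6 × 22.5 = 12520 mg
Convert clearance: 157 mL/min × 60 min/h ÷ 1000 mL/L = 9.420 L/h
Maintenance infusion rate = CL × Css = 9.420 × 22.5 = 212.0 mg/h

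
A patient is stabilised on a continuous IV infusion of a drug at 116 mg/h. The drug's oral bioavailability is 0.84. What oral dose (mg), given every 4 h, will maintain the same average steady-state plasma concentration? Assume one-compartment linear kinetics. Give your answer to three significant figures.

552 mg

To maintain the same Css, the systemic dosing rate must be unchanged: F·D/τ = infusion rate.
D = rate × τ / F = 116 × 4 / 0.84 = 552.4 mg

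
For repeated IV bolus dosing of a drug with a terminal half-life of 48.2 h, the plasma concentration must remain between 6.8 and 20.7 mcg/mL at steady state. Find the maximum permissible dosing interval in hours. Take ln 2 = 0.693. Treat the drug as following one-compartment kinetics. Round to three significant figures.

k = 0.693 / t½ = 0.693 / 48.2 = 0.01438 h⁻¹
Between IV bolus doses, concentration decays as C = C₀·e^(−kτ), so C_peak/C_trough = e^(kτ).
τ_max = ln(C_peak/C_trough) / k = ln(20.7/6.8) / 0.01438 = 1.113 / 0.01438 = 77.40 h

77.4 h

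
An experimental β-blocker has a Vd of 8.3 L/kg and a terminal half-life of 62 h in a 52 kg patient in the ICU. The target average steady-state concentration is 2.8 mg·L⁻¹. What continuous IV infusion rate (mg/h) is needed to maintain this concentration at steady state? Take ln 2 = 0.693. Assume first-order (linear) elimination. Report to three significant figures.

13.5 mg/h

Total Vd = 8.3 × 52 = 431.6 L
CL = 0.693 × Vd / t½ = 0.693 × 431.6 / 62 = 4.824 L/h
Infusion rate = CL × Css = 4.824 × 2.8 = 13.51 mg/h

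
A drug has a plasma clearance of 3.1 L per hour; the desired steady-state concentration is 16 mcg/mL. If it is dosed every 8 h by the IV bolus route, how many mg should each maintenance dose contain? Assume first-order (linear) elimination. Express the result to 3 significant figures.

397 mg

At steady state, dose per interval replaces the amount cleared in that interval: D/τ = CL·Css.
D = CL × Css × τ = 3.100 × 16 × 8 = 396.8 mg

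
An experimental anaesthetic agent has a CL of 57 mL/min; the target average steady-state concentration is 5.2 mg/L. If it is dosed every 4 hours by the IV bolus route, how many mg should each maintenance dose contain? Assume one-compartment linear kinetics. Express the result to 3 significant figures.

71.1 mg

Convert clearance: 57 mL/min × 60 min/h ÷ 1000 mL/L = 3.420 L/h
D = CL × Css × τ = 3.420 × 5.2 × 4 = 71.14 mg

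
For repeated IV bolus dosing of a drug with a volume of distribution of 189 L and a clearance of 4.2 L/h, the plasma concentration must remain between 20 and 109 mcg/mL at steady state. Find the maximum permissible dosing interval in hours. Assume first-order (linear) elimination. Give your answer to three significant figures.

k = CL / Vd = 4.200 / 189.0 = 0.02222 h⁻¹
Between IV bolus doses, concentration decays as C = C₀·e^(−kτ), so C_peak/C_trough = e^(kτ).
τ_max = ln(C_peak/C_trough) / k = ln(109/20) / 0.02222 = 1.696 / 0.02222 = 76.33 h

76.3 h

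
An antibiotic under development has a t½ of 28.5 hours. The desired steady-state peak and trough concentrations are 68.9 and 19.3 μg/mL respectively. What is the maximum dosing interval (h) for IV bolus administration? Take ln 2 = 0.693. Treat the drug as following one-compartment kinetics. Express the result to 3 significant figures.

k = 0.693 / t½ = 0.693 / 28.5 = 0.02432 h⁻¹
Between IV bolus doses, concentration decays as C = C₀·e^(−kτ), so C_peak/C_trough = e^(kτ).
τ_max = ln(C_peak/C_trough) / k = ln(68.9/19.3) / 0.02432 = 1.273 / 0.02432 = 52.34 h

52.3 h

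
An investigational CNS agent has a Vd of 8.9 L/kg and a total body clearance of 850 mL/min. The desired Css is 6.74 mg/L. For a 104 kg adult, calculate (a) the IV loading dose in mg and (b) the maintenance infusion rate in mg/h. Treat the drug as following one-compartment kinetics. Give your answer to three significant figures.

(a) 6240 mg; (b) 344 mg/h

Vd(total) = 104 kg × 8.9 L/kg = 925.6 L
Loading: fill Vd to C_target → 925.6 L × 6.74 mg/L = 6239 mg
Convert clearance: 850 mL/min × 60 min/h ÷ 1000 mL/L = 51.00 L/h
Infusion rate = 51.00 L/h × 6.74 mg/L = 343.7 mg/h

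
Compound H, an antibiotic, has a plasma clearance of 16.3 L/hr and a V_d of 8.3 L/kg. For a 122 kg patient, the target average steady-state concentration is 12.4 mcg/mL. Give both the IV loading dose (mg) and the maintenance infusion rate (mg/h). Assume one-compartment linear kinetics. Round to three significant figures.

Vd(total) = 122 kg × 8.3 L/kg = 1013 L
LD = Vd · C_target = 1013 × 12.4 = 12560 mg
Maintenance: replace elimination → rate = CL × Css = 16.30 × 12.4 = 202.1 mg/h

(a) 12600 mg; (b) 202 mg/h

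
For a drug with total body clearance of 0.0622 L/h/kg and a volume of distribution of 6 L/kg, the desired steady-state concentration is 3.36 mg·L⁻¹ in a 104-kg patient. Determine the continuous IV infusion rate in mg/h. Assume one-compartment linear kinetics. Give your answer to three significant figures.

21.7 mg/h

CL = 0.0622 L/h/kg × 104 kg = 6.469 L/h
At steady state, infusion rate equals elimination rate: rate in = CL × Css.
R₀ = 6.469 × 3.36 = 21.74 mg/h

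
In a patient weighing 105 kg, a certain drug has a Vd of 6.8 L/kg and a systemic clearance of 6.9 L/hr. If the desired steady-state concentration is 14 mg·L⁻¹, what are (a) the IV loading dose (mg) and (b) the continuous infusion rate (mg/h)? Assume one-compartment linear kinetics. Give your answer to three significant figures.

(a) 10000 mg; (b) 96.6 mg/h

Vd = 6.8 L/kg × 105 kg = 714.0 L
Loading: fill Vd to C_target → 714.0 L × 14 mg/L = 9996 mg
Maintenance infusion rate = CL × Css = 6.900 × 14 = 96.60 mg/h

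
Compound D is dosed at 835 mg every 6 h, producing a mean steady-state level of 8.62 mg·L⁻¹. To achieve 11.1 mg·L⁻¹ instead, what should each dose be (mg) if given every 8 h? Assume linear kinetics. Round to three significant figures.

With linear kinetics, Css is proportional to dose rate (D/τ) at fixed clearance.
D₂ = D₁ × (Css,target / Css,current) × (τ₂/τ₁) = 835 × (11.1/8.62) × (8/6) = 1434 mg

1430 mg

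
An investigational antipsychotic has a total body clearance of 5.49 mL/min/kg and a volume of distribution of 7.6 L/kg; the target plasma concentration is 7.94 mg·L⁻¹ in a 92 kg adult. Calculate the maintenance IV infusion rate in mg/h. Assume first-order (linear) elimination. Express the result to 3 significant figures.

241 mg/h

CL = 5.49 mL/min/kg × 92 kg = 505.1 mL/min = 505.1 × 60/1000 = 30.31 L/h
Infusion rate = CL · Css = 30.31 L/h × 7.94 mg/L = 240.7 mg/h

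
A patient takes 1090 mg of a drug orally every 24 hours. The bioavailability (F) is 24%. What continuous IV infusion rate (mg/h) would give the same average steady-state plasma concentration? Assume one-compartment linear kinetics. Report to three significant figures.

Equivalent systemic input: infusion rate = F·D/τ.
Rate = 0.24 × 1090 / 24 = 10.90 mg/h

10.9 mg/h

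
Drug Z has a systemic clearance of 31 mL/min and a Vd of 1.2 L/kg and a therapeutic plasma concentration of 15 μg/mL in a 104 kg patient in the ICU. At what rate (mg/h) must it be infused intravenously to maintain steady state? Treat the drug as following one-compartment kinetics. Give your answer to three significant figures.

27.9 mg/h

CL = 31 mL/min = 31 × 0.06 = 1.860 L/h
Vd does not affect the maintenance rate; only clearance governs steady-state input.
R₀ = 1.860 × 15 = 27.90 mg/h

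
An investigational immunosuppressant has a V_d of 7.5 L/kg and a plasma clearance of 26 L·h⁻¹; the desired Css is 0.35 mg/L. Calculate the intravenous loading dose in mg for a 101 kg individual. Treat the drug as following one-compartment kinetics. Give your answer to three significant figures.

265 mg

Vd = 7.5 L/kg × 101 kg = 757.5 L
LD is governed by Vd — clearance does not enter the loading-dose calculation.
LD = Vd × C = 757.5 × 0.3500 = 265.1 mg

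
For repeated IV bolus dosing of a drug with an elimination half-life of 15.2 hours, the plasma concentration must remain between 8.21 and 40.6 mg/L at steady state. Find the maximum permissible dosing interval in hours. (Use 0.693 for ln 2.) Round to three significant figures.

k = 0.693 / t½ = 0.693 / 15.2 = 0.04559 h⁻¹
Between IV bolus doses, concentration decays as C = C₀·e^(−kτ), so C_peak/C_trough = e^(kτ).
τ_max = ln(C_peak/C_trough) / k = ln(40.6/8.21) / 0.04559 = 1.598 / 0.04559 = 35.05 h

35.1 h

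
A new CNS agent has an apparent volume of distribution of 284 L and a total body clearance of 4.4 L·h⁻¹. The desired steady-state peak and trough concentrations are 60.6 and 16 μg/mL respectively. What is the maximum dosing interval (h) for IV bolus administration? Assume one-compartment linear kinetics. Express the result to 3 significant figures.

k = CL / Vd = 4.400 / 284.0 = 0.01549 h⁻¹
Between IV bolus doses, concentration decays as C = C₀·e^(−kτ), so C_peak/C_trough = e^(kτ).
τ_max = ln(C_peak/C_trough) / k = ln(60.6/16) / 0.01549 = 1.332 / 0.01549 = 85.99 h

86.0 h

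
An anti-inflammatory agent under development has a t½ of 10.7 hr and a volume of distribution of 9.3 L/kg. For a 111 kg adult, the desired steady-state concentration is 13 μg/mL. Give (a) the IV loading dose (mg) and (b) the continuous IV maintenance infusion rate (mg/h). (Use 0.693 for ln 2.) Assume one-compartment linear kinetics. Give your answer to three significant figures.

Vd = 9.3 L/kg × 111 kg = 1032 L
LD = Vd × C = 1032 × 13 = 13420 mg
CL = 0.693 × Vd / t½ = 0.693 × 1032 / 10.7 = 66.84 L/h
Infusion rate = CL × Css = 66.84 × 13 = 868.9 mg/h

(a) 13400 mg; (b) 869 mg/h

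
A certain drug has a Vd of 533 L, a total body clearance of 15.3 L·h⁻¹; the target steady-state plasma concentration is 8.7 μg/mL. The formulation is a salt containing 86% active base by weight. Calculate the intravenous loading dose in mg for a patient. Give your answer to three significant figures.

5390 mg

LD is governed by Vd — clearance does not enter the loading-dose calculation.
LD = Vd × C / S = 533.0 × 8.700 / 0.86 = 5392 mg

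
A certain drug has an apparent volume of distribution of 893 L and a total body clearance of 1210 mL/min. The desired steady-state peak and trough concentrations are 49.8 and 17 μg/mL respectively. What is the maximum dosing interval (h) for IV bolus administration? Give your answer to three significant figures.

CL = 1210 mL/min = 1210 × 0.06 = 72.60 L/h
k = CL / Vd = 72.60 / 893.0 = 0.08130 h⁻¹
Between IV bolus doses, concentration decays as C = C₀·e^(−kτ), so C_peak/C_trough = e^(kτ).
τ_max = ln(C_peak/C_trough) / k = ln(49.8/17) / 0.08130 = 1.075 / 0.08130 = 13.22 h

13.2 h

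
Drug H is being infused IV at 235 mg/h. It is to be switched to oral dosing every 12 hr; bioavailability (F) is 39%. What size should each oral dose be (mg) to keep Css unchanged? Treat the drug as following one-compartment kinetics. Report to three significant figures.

To maintain the same Css, the systemic dosing rate must be unchanged: F·D/τ = infusion rate.
D = rate × τ / F = 235 × 12 / 0.39 = 7231 mg

7230 mg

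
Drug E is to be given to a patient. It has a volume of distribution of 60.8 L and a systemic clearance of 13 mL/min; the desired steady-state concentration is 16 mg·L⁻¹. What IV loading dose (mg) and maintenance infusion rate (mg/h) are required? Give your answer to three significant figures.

LD = Vd · C_target = 60.80 × 16 = 972.8 mg
Convert clearance: 13 mL/min × 60 min/h ÷ 1000 mL/L = 0.7800 L/h
Infusion rate = 0.7800 L/h × 16 mg/L = 12.48 mg/h

(a) 973 mg; (b) 12.5 mg/h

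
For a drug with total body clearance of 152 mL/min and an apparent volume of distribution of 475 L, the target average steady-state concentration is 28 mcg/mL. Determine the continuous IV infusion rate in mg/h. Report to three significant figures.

CL = 152 mL/min × 60/1000 = 9.120 L/h
At steady state, infusion rate equals elimination rate: rate in = CL × Css.
Rate = CL × Css = 9.120 × 28 = 255.4 mg/h

255 mg/h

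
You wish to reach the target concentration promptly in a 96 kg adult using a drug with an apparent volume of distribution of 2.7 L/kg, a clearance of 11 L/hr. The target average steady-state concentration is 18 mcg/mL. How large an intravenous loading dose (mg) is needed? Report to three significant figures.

Vd = 2.7 L/kg × 96 kg = 259.2 L
LD = Vd × C = 259.2 × 18.00 = 4666 mg

4670 mg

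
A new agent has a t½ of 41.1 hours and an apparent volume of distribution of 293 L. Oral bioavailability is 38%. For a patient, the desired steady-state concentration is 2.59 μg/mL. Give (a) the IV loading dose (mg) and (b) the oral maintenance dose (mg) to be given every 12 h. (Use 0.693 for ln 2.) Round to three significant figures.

LD = Vd × C = 293.0 × 2.59 = 758.9 mg
CL = 0.693 × Vd / t½ = 0.693 × 293.0 / 41.1 = 4.940 L/h
D = CL × Css × τ / F = 4.940 × 2.59 × 12 / 0.38 = 404.0 mg

(a) 759 mg; (b) 404 mg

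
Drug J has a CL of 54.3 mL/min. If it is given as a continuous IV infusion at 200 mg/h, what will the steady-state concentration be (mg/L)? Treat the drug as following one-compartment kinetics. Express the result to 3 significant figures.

Convert clearance: 54.3 mL/min × 60 min/h ÷ 1000 mL/L = 3.258 L/h
Css = rate / CL = 200 / 3.258 = 61.39 mg/L

61.4 mg/L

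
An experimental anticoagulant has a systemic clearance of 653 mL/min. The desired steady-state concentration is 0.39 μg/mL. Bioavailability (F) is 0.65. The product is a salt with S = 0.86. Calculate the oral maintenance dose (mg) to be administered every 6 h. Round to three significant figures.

164 mg

Convert clearance: 653 mL/min × 60 min/h ÷ 1000 mL/L = 39.18 L/h
At steady state, dose per interval replaces the amount cleared in that interval: F·S·D/τ = CL·Css.
D = CL × Css × τ / F / S = 39.18 × 0.39 × 6 / 0.65 / 0.86 = 164.0 mg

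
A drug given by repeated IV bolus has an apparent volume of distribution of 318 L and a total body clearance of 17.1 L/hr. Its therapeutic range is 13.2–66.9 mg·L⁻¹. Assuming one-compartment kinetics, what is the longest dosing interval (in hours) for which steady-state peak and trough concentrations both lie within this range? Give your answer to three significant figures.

30.2 h

k = CL / Vd = 17.10 / 318.0 = 0.05377 h⁻¹
Between IV bolus doses, concentration decays as C = C₀·e^(−kτ), so C_peak/C_trough = e^(kτ).
τ_max = ln(C_peak/C_trough) / k = ln(66.9/13.2) / 0.05377 = 1.623 / 0.05377 = 30.18 h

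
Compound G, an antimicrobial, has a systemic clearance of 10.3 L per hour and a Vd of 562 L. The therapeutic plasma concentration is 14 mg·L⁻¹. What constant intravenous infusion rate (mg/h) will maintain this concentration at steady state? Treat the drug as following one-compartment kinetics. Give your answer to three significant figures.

144 mg/h

Vd does not affect the maintenance rate; only clearance governs steady-state input.
Rate = CL × Css = 10.30 × 14 = 144.2 mg/h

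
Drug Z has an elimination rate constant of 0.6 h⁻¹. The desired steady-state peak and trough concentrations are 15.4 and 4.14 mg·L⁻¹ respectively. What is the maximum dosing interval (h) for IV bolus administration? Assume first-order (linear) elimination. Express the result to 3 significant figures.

2.19 h

Between IV bolus doses, concentration decays as C = C₀·e^(−kτ), so C_peak/C_trough = e^(kτ).
τ_max = ln(C_peak/C_trough) / k = ln(15.4/4.14) / 0.6000 = 1.314 / 0.6000 = 2.190 h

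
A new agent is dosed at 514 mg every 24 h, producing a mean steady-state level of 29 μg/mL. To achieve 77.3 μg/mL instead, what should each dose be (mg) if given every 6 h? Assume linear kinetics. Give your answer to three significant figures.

For first-order elimination, Css ∝ F·D/(CL·τ); F and CL are unchanged, so Css ∝ D/τ.
D₂ = D₁ × (Css,target / Css,current) × (τ₂/τ₁) = 514 × (77.3/29) × (6/24) = 342.5 mg

343 mg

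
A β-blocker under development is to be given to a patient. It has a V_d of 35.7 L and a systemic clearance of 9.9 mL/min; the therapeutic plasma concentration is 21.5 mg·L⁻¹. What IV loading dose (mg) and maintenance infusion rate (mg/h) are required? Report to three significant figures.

(a) 768 mg; (b) 12.8 mg/h

Loading: fill Vd to C_target → 35.70 L × 21.5 mg/L = 767.6 mg
CL = 9.9 mL/min × 60/1000 = 0.5940 L/h
Infusion rate = 0.5940 L/h × 21.5 mg/L = 12.77 mg/h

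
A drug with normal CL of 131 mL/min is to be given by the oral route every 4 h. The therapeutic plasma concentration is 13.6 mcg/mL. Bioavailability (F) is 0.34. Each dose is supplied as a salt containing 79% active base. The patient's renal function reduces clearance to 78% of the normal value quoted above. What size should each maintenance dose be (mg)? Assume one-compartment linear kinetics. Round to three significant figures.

Convert clearance: 131 mL/min × 60 min/h ÷ 1000 mL/L = 7.860 L/h
Patient clearance = 0.78 × 7.860 = 6.131 L/h
D = CL × Css × τ / F / S = 6.131 × 13.6 × 4 / 0.34 / 0.79 = 1242 mg

1240 mg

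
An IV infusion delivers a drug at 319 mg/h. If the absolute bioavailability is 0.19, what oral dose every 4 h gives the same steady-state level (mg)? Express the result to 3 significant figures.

To maintain the same Css, the systemic dosing rate must be unchanged: F·D/τ = infusion rate.
D = rate × τ / F = 319 × 4 / 0.19 = 6716 mg

6720 mg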